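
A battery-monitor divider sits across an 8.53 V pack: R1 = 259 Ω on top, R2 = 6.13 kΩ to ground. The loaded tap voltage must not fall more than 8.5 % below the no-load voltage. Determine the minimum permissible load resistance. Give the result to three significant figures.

Output resistance R_th = R1‖R2 = (259 × 6130)/6389 = 248.5 Ω.
The fractional drop is R_th/(R_th + R_L); requiring this ≤ 0.0850 gives R_L ≥ R_th(1/0.0850 − 1) = 248.5 × 10.76 = 2.68 kΩ.

R_L(min) ≈ 2.68 kΩ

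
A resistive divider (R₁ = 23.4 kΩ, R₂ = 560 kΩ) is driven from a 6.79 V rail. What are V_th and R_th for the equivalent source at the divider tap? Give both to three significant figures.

V_th = 6.52 V, R_th = 22.5 kΩ

V_th is the open-circuit tap voltage: 6.79 × 560/(23.4 + 560) = 6.52 V.
With the supply zeroed, R₁ and R₂ appear in parallel from the tap: R_th = R₁‖R₂ = (23.4 × 560)/583.4 = 22.5 kΩ.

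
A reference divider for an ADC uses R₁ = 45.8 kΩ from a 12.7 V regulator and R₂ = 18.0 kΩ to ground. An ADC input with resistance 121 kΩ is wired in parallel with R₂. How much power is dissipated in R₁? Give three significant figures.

Total resistance from the source is R₁ + (R₂‖R_L) = 61.47 kΩ, so I = 12.7/61.47 kΩ = 0.2066 mA.
P = I²·R₁ = (0.2066 mA)² × 45.8 kΩ = 1.96 mW.

P ≈ 1.96 mW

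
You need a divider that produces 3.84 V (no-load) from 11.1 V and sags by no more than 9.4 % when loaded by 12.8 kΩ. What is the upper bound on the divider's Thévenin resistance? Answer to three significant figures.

R_th ≤ 1.33 kΩ

Loading drop = R_th/(R_th + R_L) ≤ 0.0940, so R_th ≤ R_L · ε/(1−ε) = 12.8 kΩ × 0.0940/0.9060 = 1.33 kΩ.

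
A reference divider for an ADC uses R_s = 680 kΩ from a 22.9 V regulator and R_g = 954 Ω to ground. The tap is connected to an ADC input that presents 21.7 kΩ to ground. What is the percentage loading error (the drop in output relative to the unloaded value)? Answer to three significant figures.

4.21 %

The divider's output (Thévenin) resistance is R_s‖R_g = 952.7 Ω.
Fractional drop under load = R_th/(R_th + R_L) = 952.7 / (952.7 + 21700) = 0.04206.
So the output falls by 4.21 %.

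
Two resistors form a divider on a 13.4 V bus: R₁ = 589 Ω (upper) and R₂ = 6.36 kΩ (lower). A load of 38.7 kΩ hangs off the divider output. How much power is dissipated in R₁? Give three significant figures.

Total resistance from the source is R₁ + (R₂‖R_L) = 6051 Ω, so I = 13.4/6051 Ω = 2.214 mA.
P = I²·R₁ = (2.214 mA)² × 589 Ω = 2.89 mW.

P ≈ 2.89 mW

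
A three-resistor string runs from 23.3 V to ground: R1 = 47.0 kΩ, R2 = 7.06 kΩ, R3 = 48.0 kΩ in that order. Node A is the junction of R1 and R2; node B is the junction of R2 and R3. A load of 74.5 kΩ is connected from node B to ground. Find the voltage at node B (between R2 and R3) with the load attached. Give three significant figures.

At node B, R3 is in parallel with the load: R3‖R_L = 29.19 kΩ.
Below node A the resistance is R2 + (R3‖R_L) = 36.25 kΩ, so V_A = 23.3 × 36.25/83.25 = 10.15 V.
Then V_B = V_A × (R3‖R_L)/(R2 + R3‖R_L) = 10.15 × 29.19/36.25 = 8.17 V.

V ≈ 8.17 V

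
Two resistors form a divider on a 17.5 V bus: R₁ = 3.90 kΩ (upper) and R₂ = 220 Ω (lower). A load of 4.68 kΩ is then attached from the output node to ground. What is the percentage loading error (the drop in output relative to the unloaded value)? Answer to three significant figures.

The divider's output (Thévenin) resistance is R₁‖R₂ = 208.3 Ω.
Fractional drop under load = R_th/(R_th + R_L) = 208.3 / (208.3 + 4680) = 0.04260.
So the output falls by 4.26 %.

4.26 %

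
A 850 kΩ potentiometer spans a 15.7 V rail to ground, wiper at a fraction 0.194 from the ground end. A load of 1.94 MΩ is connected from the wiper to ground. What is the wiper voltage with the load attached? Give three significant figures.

The wiper splits the pot into (1−α)R = 685.1 kΩ above and αR = 164.9 kΩ below.
Lower section ‖ load = 152.0 kΩ.
V_wiper = 15.7 × 152.0/(685.1 + 152.0) = 2.85 V.

V ≈ 2.85 V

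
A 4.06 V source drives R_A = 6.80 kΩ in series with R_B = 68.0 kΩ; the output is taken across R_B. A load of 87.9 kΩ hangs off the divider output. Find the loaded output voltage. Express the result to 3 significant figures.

The load sits in parallel with R_B: R_B‖R_L = (68.0 × 87.9) / (68.0 + 87.9) = 38.34 kΩ.
V_out = 4.06 × 38.34 / (6.80 + 38.34) = 4.06 × 38.34/45.14 = 3.45 V.
(Unloaded it would have been 3.69 V.)

V_out ≈ 3.45 V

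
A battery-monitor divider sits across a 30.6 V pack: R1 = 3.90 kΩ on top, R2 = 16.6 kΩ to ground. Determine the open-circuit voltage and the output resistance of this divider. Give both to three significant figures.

V_th is the open-circuit tap voltage: 30.6 × 16.6/(3.90 + 16.6) = 24.8 V.
With the supply zeroed, R1 and R2 appear in parallel from the tap: R_th = R1‖R2 = (3.90 × 16.6)/20.50 = 3.16 kΩ.

V_th = 24.8 V, R_th = 3.16 kΩ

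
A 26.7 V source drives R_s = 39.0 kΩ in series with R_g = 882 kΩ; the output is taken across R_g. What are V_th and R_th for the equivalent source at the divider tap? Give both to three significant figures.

V_th is the open-circuit tap voltage: 26.7 × 882/(39.0 + 882) = 25.6 V.
With the supply zeroed, R_s and R_g appear in parallel from the tap: R_th = R_s‖R_g = (39.0 × 882)/921.0 = 37.3 kΩ.

V_th = 25.6 V, R_th = 37.3 kΩ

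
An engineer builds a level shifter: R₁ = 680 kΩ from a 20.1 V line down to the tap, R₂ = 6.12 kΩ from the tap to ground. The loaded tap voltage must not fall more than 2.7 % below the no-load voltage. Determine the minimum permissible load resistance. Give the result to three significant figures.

Output resistance R_th = R₁‖R₂ = (680 × 6.12)/686.1 = 6.065 kΩ.
The fractional drop is R_th/(R_th + R_L); requiring this ≤ 0.0270 gives R_L ≥ R_th(1/0.0270 − 1) = 6.065 × 36.04 = 219 kΩ.

R_L(min) ≈ 219 kΩ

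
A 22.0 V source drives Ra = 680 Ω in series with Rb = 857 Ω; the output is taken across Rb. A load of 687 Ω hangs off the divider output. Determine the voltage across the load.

V_out ≈ 7.90 V

The load sits in parallel with Rb: Rb‖R_L = (857 × 687) / (857 + 687) = 381.3 Ω.
V_out = 22.0 × 381.3 / (680 + 381.3) = 22.0 × 381.3/1061 = 7.90 V.
(Unloaded it would have been 12.3 V.)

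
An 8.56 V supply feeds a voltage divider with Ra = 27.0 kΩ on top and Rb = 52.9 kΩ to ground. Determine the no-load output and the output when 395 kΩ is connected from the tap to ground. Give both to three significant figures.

Unloaded: 5.67 V; loaded: 5.42 V

Open-circuit: V = 8.56 × 52.9/(27.0 + 52.9) = 5.67 V.
With the load, Rb becomes Rb‖R_L = 46.65 kΩ, so V = 8.56 × 46.65/73.65 = 5.42 V.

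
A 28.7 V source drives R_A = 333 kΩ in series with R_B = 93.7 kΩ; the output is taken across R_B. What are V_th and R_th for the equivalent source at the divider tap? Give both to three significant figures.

V_th is the open-circuit tap voltage: 28.7 × 93.7/(333 + 93.7) = 6.30 V.
With the supply zeroed, R_A and R_B appear in parallel from the tap: R_th = R_A‖R_B = (333 × 93.7)/426.7 = 73.1 kΩ.

V_th = 6.30 V, R_th = 73.1 kΩ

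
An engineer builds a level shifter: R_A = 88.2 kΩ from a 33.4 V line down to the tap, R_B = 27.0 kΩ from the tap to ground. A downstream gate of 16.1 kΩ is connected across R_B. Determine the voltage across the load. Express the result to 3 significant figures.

V_out ≈ 3.43 V

The load sits in parallel with R_B: R_B‖R_L = (27.0 × 16.1) / (27.0 + 16.1) = 10.09 kΩ.
V_out = 33.4 × 10.09 / (88.2 + 10.09) = 33.4 × 10.09/98.29 = 3.43 V.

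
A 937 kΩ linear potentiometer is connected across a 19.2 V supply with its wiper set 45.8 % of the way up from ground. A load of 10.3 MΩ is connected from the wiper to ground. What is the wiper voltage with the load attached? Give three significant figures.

V ≈ 8.60 V

The wiper splits the pot into (1−α)R = 507.9 kΩ above and αR = 429.1 kΩ below.
Lower section ‖ load = 412.0 kΩ.
V_wiper = 19.2 × 412.0/(507.9 + 412.0) = 8.60 V.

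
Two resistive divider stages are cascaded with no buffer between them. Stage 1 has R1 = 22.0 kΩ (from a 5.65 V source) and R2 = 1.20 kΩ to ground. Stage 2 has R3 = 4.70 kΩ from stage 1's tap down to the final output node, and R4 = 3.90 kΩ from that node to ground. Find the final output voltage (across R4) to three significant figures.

V_out ≈ 0.117 V

Stage 2 presents R3+R4 = 8.600 kΩ as a load on stage 1's tap.
Stage 1's lower leg becomes R2‖(R3+R4) = 1.053 kΩ, so V_mid = 5.65 × 1.053/23.05 = 0.2581 V.
Stage 2 is itself unloaded: V_out = V_mid × R4/(R3+R4) = 0.2581 × 3.90/8.600 = 0.117 V.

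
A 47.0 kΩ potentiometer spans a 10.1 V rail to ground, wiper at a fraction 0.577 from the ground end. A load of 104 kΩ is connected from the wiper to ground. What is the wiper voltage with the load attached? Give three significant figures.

V ≈ 5.25 V

The wiper splits the pot into (1−α)R = 19.88 kΩ above and αR = 27.12 kΩ below.
Lower section ‖ load = 21.51 kΩ.
V_wiper = 10.1 × 21.51/(19.88 + 21.51) = 5.25 V.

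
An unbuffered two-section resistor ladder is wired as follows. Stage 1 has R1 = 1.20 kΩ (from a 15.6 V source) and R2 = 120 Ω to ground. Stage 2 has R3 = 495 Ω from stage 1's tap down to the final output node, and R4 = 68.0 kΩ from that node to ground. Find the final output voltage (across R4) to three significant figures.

V_out ≈ 1.41 V

Stage 2 presents R3+R4 = 68500 Ω as a load on stage 1's tap.
Stage 1's lower leg becomes R2‖(R3+R4) = 119.8 Ω, so V_mid = 15.6 × 119.8/1320 = 1.416 V.
Stage 2 is itself unloaded: V_out = V_mid × R4/(R3+R4) = 1.416 × 68000/68500 = 1.41 V.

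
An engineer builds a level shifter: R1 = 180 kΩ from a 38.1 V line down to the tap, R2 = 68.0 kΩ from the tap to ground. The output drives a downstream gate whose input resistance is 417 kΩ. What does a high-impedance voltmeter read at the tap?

The load sits in parallel with R2: R2‖R_L = (68.0 × 417) / (68.0 + 417) = 58.47 kΩ.
V_out = 38.1 × 58.47 / (180 + 58.47) = 38.1 × 58.47/238.5 = 9.34 V.
(Unloaded it would have been 10.4 V.)

V_out ≈ 9.34 V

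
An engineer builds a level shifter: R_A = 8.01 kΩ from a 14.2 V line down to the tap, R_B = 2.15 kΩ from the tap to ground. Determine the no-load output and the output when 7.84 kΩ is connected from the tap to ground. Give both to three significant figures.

Open-circuit: V = 14.2 × 2.15/(8.01 + 2.15) = 3.00 V.
With the load, R_B becomes R_B‖R_L = 1.687 kΩ, so V = 14.2 × 1.687/9.697 = 2.47 V.

Unloaded: 3.00 V; loaded: 2.47 V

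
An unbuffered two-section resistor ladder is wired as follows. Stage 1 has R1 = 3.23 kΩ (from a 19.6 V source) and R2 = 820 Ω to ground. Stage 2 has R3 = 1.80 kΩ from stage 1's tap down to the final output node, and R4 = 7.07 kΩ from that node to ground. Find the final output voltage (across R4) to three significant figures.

Stage 2 presents R3+R4 = 8870 Ω as a load on stage 1's tap.
Stage 1's lower leg becomes R2‖(R3+R4) = 750.6 Ω, so V_mid = 19.6 × 750.6/3981 = 3.696 V.
Stage 2 is itself unloaded: V_out = V_mid × R4/(R3+R4) = 3.696 × 7070/8870 = 2.95 V.

V_out ≈ 2.95 V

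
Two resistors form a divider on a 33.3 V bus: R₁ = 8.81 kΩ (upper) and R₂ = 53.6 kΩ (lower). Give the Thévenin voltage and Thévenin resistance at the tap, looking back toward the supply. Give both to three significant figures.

V_th is the open-circuit tap voltage: 33.3 × 53.6/(8.81 + 53.6) = 28.6 V.
With the supply zeroed, R₁ and R₂ appear in parallel from the tap: R_th = R₁‖R₂ = (8.81 × 53.6)/62.41 = 7.57 kΩ.

V_th = 28.6 V, R_th = 7.57 kΩ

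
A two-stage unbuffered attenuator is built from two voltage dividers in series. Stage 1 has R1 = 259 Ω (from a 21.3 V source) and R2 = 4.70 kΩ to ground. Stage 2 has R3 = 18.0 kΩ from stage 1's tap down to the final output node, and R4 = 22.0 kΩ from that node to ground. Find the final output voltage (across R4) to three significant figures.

V_out ≈ 11.0 V

Stage 2 presents R3+R4 = 40000 Ω as a load on stage 1's tap.
Stage 1's lower leg becomes R2‖(R3+R4) = 4206 Ω, so V_mid = 21.3 × 4206/4465 = 20.06 V.
Stage 2 is itself unloaded: V_out = V_mid × R4/(R3+R4) = 20.06 × 22000/40000 = 11.0 V.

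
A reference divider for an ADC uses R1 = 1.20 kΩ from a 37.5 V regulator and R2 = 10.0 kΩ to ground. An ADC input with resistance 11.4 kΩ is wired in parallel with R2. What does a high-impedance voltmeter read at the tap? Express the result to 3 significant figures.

V_out ≈ 30.6 V

The load sits in parallel with R2: R2‖R_L = (10.0 × 11.4) / (10.0 + 11.4) = 5.327 kΩ.
V_out = 37.5 × 5.327 / (1.20 + 5.327) = 37.5 × 5.327/6.527 = 30.6 V.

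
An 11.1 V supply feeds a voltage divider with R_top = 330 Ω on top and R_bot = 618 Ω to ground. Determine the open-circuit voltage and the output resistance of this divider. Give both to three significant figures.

V_th is the open-circuit tap voltage: 11.1 × 618/(330 + 618) = 7.24 V.
With the supply zeroed, R_top and R_bot appear in parallel from the tap: R_th = R_top‖R_bot = (330 × 618)/948.0 = 215 Ω.

V_th = 7.24 V, R_th = 215 Ω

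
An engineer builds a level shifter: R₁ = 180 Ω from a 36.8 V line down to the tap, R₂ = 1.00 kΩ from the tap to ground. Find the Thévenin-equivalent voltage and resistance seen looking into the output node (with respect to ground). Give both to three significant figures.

V_th = 31.2 V, R_th = 153 Ω

V_th is the open-circuit tap voltage: 36.8 × 1000/(180 + 1000) = 31.2 V.
With the supply zeroed, R₁ and R₂ appear in parallel from the tap: R_th = R₁‖R₂ = (180 × 1000)/1180 = 153 Ω.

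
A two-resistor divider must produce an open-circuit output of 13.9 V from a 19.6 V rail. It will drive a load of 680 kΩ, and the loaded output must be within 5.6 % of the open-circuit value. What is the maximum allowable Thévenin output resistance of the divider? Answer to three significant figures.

Loading drop = R_th/(R_th + R_L) ≤ 0.0560, so R_th ≤ R_L · ε/(1−ε) = 680 kΩ × 0.0560/0.9440 = 40.3 kΩ.

R_th ≤ 40.3 kΩ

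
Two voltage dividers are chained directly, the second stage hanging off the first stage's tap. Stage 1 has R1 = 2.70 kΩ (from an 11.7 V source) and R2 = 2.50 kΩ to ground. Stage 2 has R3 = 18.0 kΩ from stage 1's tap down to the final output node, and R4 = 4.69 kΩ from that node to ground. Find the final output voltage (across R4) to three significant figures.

V_out ≈ 1.10 V

Stage 2 presents R3+R4 = 22.69 kΩ as a load on stage 1's tap.
Stage 1's lower leg becomes R2‖(R3+R4) = 2.252 kΩ, so V_mid = 11.7 × 2.252/4.952 = 5.321 V.
Stage 2 is itself unloaded: V_out = V_mid × R4/(R3+R4) = 5.321 × 4.69/22.69 = 1.10 V.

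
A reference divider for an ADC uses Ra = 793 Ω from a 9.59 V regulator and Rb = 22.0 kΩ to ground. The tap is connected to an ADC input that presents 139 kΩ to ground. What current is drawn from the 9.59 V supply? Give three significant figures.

Rb‖R_L = 18990 Ω, so the source sees Ra + Rb‖R_L = 19790 Ω.
I = 9.59 V / 19790 Ω = 0.485 mA.

I ≈ 0.485 mA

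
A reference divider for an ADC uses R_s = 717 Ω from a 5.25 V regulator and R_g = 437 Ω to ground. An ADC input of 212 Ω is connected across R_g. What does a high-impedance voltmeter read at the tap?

V_out ≈ 0.872 V

The load sits in parallel with R_g: R_g‖R_L = (437 × 212) / (437 + 212) = 142.7 Ω.
V_out = 5.25 × 142.7 / (717 + 142.7) = 5.25 × 142.7/859.7 = 0.872 V.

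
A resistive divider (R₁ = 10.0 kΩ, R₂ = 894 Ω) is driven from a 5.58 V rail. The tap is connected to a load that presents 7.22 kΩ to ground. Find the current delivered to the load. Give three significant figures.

I_L ≈ 0.0570 mA

R₂‖R_L = 795.5 Ω; V_out = 5.58 × 795.5/10800 = 0.4112 V.
I_L = V_out / R_L = 0.4112 / 7.22 kΩ = 0.0570 mA.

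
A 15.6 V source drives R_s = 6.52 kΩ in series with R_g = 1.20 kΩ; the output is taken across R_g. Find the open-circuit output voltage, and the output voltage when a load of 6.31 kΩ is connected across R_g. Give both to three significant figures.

Open-circuit: V = 15.6 × 1.20/(6.52 + 1.20) = 2.42 V.
With the load, R_g becomes R_g‖R_L = 1.008 kΩ, so V = 15.6 × 1.008/7.528 = 2.09 V.

Unloaded: 2.42 V; loaded: 2.09 V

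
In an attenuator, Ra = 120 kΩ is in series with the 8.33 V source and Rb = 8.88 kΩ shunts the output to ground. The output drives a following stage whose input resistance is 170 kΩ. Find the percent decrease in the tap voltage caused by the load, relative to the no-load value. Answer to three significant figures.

The divider's output (Thévenin) resistance is Ra‖Rb = 8.268 kΩ.
Fractional drop under load = R_th/(R_th + R_L) = 8.268 / (8.268 + 170) = 0.04638.
So the output falls by 4.64 %.

4.64 %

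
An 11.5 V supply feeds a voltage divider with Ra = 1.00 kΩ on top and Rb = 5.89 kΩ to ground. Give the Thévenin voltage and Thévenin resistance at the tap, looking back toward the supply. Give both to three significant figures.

V_th is the open-circuit tap voltage: 11.5 × 5.89/(1.00 + 5.89) = 9.83 V.
With the supply zeroed, Ra and Rb appear in parallel from the tap: R_th = Ra‖Rb = (1.00 × 5.89)/6.890 = 855 Ω.

V_th = 9.83 V, R_th = 855 Ω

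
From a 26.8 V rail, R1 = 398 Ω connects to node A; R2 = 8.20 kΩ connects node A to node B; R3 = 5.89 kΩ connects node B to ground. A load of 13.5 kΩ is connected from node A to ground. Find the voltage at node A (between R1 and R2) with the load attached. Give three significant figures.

Below node A the series string R2+R3 = 14090 Ω sits in parallel with the 13500 Ω load: 6894 Ω.
V_A = 26.8 × 6894/(398 + 6894) = 25.3 V.

V ≈ 25.3 V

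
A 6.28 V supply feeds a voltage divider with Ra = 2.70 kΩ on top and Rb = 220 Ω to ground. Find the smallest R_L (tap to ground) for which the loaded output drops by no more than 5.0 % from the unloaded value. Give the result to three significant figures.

Output resistance R_th = Ra‖Rb = (2700 × 220)/2920 = 203.4 Ω.
The fractional drop is R_th/(R_th + R_L); requiring this ≤ 0.0500 gives R_L ≥ R_th(1/0.0500 − 1) = 203.4 × 19.00 = 3.87 kΩ.

R_L(min) ≈ 3.87 kΩ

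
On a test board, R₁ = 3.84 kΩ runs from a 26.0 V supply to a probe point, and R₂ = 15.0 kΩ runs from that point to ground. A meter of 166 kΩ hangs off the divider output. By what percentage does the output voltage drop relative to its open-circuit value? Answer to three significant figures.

1.81 %

The divider's output (Thévenin) resistance is R₁‖R₂ = 3.057 kΩ.
Fractional drop under load = R_th/(R_th + R_L) = 3.057 / (3.057 + 166) = 0.01808.
So the output falls by 1.81 %.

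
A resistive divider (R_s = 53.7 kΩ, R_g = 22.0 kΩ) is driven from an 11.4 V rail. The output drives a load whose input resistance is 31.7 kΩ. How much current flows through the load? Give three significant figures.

R_g‖R_L = 12.99 kΩ; V_out = 11.4 × 12.99/66.69 = 2.220 V.
I_L = V_out / R_L = 2.220 / 31.7 kΩ = 0.0700 mA.

I_L ≈ 0.0700 mA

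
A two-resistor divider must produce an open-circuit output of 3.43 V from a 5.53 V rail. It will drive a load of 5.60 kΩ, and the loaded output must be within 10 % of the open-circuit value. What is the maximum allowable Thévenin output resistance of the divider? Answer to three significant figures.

Loading drop = R_th/(R_th + R_L) ≤ 0.100, so R_th ≤ R_L · ε/(1−ε) = 5.60 kΩ × 0.100/0.9000 = 622 Ω.

R_th ≤ 622 Ω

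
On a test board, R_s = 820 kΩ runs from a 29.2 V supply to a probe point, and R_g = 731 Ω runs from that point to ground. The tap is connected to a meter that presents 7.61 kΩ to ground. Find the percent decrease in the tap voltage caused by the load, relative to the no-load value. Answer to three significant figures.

Unloaded V = 29.2 × 731/820700 = 0.026008 V.
Loaded: R_g‖R_L = 666.9 Ω, giving V = 29.2 × 666.9/820700 = 0.023730 V.
Drop = (0.026008 − 0.023730) / 0.026008 = 8.76 %.

8.76 %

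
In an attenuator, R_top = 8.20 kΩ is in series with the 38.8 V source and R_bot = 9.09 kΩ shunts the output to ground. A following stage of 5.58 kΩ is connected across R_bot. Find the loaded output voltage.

V_out ≈ 11.5 V

The load sits in parallel with R_bot: R_bot‖R_L = (9.09 × 5.58) / (9.09 + 5.58) = 3.458 kΩ.
V_out = 38.8 × 3.458 / (8.20 + 3.458) = 38.8 × 3.458/11.66 = 11.5 V.
(Unloaded it would have been 20.4 V.)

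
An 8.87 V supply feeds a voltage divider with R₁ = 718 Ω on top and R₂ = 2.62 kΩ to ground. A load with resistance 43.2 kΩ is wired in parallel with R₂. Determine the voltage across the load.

V_out ≈ 6.87 V

The load sits in parallel with R₂: R₂‖R_L = (2620 × 43200) / (2620 + 43200) = 2470 Ω.
V_out = 8.87 × 2470 / (718 + 2470) = 8.87 × 2470/3188 = 6.87 V.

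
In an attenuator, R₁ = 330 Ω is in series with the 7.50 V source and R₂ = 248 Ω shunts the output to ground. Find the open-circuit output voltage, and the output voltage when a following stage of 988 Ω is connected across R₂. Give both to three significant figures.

Open-circuit: V = 7.50 × 248/(330 + 248) = 3.22 V.
With the load, R₂ becomes R₂‖R_L = 198.2 Ω, so V = 7.50 × 198.2/528.2 = 2.81 V.

Unloaded: 3.22 V; loaded: 2.81 V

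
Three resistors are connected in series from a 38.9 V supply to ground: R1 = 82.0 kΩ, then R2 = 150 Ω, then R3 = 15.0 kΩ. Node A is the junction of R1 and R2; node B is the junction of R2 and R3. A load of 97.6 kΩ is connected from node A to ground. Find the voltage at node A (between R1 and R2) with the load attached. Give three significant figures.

Below node A the series string R2+R3 = 15150 Ω sits in parallel with the 97600 Ω load: 13110 Ω.
V_A = 38.9 × 13110/(82000 + 13110) = 5.36 V.

V ≈ 5.36 V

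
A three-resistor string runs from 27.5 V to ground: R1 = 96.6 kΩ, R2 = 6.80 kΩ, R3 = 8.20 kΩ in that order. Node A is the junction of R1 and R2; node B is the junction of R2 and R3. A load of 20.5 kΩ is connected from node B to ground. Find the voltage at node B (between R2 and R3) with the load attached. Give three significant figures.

V ≈ 1.47 V

At node B, R3 is in parallel with the load: R3‖R_L = 5.857 kΩ.
Below node A the resistance is R2 + (R3‖R_L) = 12.66 kΩ, so V_A = 27.5 × 12.66/109.3 = 3.186 V.
Then V_B = V_A × (R3‖R_L)/(R2 + R3‖R_L) = 3.186 × 5.857/12.66 = 1.47 V.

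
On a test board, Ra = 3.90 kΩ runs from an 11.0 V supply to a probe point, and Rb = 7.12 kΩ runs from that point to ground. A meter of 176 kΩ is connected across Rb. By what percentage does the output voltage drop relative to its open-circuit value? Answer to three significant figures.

1.41 %

The divider's output (Thévenin) resistance is Ra‖Rb = 2.520 kΩ.
Fractional drop under load = R_th/(R_th + R_L) = 2.520 / (2.520 + 176) = 0.01411.
So the output falls by 1.41 %.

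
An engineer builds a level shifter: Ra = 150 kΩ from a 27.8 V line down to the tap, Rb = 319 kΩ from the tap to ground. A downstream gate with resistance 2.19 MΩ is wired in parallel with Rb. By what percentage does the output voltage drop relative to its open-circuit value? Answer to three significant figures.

The divider's output (Thévenin) resistance is Ra‖Rb = 102.0 kΩ.
Fractional drop under load = R_th/(R_th + R_L) = 102.0 / (102.0 + 2190) = 0.04451.
So the output falls by 4.45 %.

4.45 %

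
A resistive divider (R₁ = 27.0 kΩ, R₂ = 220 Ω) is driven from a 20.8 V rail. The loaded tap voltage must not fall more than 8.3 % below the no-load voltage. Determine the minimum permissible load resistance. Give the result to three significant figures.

Output resistance R_th = R₁‖R₂ = (27000 × 220)/27220 = 218.2 Ω.
The fractional drop is R_th/(R_th + R_L); requiring this ≤ 0.0830 gives R_L ≥ R_th(1/0.0830 − 1) = 218.2 × 11.05 = 2.41 kΩ.

R_L(min) ≈ 2.41 kΩ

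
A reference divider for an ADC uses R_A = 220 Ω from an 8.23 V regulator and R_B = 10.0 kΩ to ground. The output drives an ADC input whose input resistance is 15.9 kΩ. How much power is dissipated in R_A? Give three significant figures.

Total resistance from the source is R_A + (R_B‖R_L) = 6359 Ω, so I = 8.23/6359 Ω = 1.294 mA.
P = I²·R_A = (1.294 mA)² × 220 Ω = 0.369 mW.

P ≈ 0.369 mW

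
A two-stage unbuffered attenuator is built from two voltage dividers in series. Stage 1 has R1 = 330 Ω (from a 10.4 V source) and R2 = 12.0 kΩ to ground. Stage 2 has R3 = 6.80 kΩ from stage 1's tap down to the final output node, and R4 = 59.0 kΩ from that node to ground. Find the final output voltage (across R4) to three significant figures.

V_out ≈ 9.03 V

Stage 2 presents R3+R4 = 65800 Ω as a load on stage 1's tap.
Stage 1's lower leg becomes R2‖(R3+R4) = 10150 Ω, so V_mid = 10.4 × 10150/10480 = 10.07 V.
Stage 2 is itself unloaded: V_out = V_mid × R4/(R3+R4) = 10.07 × 59000/65800 = 9.03 V.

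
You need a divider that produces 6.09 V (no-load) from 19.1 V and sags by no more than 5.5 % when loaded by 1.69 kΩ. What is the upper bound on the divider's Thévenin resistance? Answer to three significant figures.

Loading drop = R_th/(R_th + R_L) ≤ 0.0550, so R_th ≤ R_L · ε/(1−ε) = 1.69 kΩ × 0.0550/0.9450 = 98.4 Ω.

R_th ≤ 98.4 Ω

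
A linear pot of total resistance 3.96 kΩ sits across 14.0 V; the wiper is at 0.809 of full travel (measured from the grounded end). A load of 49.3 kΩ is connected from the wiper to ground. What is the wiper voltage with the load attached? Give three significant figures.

The wiper splits the pot into (1−α)R = 756.4 Ω above and αR = 3204 Ω below.
Lower section ‖ load = 3008 Ω.
V_wiper = 14.0 × 3008/(756.4 + 3008) = 11.2 V.

V ≈ 11.2 V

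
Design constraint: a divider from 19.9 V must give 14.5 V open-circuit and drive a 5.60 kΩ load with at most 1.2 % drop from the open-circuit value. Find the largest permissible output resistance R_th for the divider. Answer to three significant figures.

Loading drop = R_th/(R_th + R_L) ≤ 0.0120, so R_th ≤ R_L · ε/(1−ε) = 5.60 kΩ × 0.0120/0.9880 = 68.0 Ω.
(Any R1, R2 with R2/(R1+R2) = 0.729 and R1‖R2 ≤ 68.0 Ω will meet the spec.)

R_th ≤ 68.0 Ω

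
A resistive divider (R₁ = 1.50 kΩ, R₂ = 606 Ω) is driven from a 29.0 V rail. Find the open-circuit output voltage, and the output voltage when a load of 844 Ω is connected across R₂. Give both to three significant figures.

Unloaded: 8.34 V; loaded: 5.52 V

Open-circuit: V = 29.0 × 606/(1500 + 606) = 8.34 V.
With the load, R₂ becomes R₂‖R_L = 352.7 Ω, so V = 29.0 × 352.7/1853 = 5.52 V.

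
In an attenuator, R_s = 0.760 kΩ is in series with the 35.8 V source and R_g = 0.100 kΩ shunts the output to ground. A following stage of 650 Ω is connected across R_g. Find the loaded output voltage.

The load sits in parallel with R_g: R_g‖R_L = (100 × 650) / (100 + 650) = 86.67 Ω.
V_out = 35.8 × 86.67 / (760 + 86.67) = 35.8 × 86.67/846.7 = 3.66 V.
(Unloaded it would have been 4.16 V.)

V_out ≈ 3.66 V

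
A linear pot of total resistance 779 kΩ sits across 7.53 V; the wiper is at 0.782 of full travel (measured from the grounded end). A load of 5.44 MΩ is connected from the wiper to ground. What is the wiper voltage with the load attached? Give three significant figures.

V ≈ 5.75 V

The wiper splits the pot into (1−α)R = 169.8 kΩ above and αR = 609.2 kΩ below.
Lower section ‖ load = 547.8 kΩ.
V_wiper = 7.53 × 547.8/(169.8 + 547.8) = 5.75 V.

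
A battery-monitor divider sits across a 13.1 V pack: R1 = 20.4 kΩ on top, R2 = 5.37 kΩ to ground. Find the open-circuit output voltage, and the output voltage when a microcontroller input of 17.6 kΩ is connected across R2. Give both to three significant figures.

Unloaded: 2.73 V; loaded: 2.20 V

Open-circuit: V = 13.1 × 5.37/(20.4 + 5.37) = 2.73 V.
With the load, R2 becomes R2‖R_L = 4.115 kΩ, so V = 13.1 × 4.115/24.51 = 2.20 V.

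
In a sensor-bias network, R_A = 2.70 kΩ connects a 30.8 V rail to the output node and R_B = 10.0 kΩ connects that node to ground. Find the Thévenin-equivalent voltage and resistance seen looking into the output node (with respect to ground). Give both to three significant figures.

V_th is the open-circuit tap voltage: 30.8 × 10.0/(2.70 + 10.0) = 24.3 V.
With the supply zeroed, R_A and R_B appear in parallel from the tap: R_th = R_A‖R_B = (2.70 × 10.0)/12.70 = 2.13 kΩ.

V_th = 24.3 V, R_th = 2.13 kΩ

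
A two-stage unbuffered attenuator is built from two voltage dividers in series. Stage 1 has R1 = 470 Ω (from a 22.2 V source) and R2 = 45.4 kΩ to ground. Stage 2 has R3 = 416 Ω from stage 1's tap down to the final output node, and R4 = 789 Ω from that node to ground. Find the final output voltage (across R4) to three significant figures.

V_out ≈ 10.4 V

Stage 2 presents R3+R4 = 1205 Ω as a load on stage 1's tap.
Stage 1's lower leg becomes R2‖(R3+R4) = 1174 Ω, so V_mid = 22.2 × 1174/1644 = 15.85 V.
Stage 2 is itself unloaded: V_out = V_mid × R4/(R3+R4) = 15.85 × 789/1205 = 10.4 V.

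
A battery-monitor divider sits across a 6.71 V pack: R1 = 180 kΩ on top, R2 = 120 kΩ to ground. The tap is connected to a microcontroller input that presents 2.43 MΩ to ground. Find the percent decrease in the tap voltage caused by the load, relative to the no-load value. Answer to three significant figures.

The divider's output (Thévenin) resistance is R1‖R2 = 72.00 kΩ.
Fractional drop under load = R_th/(R_th + R_L) = 72.00 / (72.00 + 2430) = 0.02878.
So the output falls by 2.88 %.

2.88 %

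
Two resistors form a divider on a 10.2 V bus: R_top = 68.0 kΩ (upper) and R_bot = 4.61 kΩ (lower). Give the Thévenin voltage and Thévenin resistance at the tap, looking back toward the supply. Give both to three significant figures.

V_th = 0.648 V, R_th = 4.32 kΩ

V_th is the open-circuit tap voltage: 10.2 × 4.61/(68.0 + 4.61) = 0.648 V.
With the supply zeroed, R_top and R_bot appear in parallel from the tap: R_th = R_top‖R_bot = (68.0 × 4.61)/72.61 = 4.32 kΩ.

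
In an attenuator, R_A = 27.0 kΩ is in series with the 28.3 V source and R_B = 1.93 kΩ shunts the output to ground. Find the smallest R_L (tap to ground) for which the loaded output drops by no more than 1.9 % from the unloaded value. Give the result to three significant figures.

Output resistance R_th = R_A‖R_B = (27.0 × 1.93)/28.93 = 1.801 kΩ.
The fractional drop is R_th/(R_th + R_L); requiring this ≤ 0.0190 gives R_L ≥ R_th(1/0.0190 − 1) = 1.801 × 51.63 = 93.0 kΩ.

R_L(min) ≈ 93.0 kΩ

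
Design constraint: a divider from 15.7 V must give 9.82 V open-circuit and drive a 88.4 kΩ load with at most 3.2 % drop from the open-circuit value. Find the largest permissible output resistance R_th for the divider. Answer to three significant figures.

R_th ≤ 2.92 kΩ

Loading drop = R_th/(R_th + R_L) ≤ 0.0320, so R_th ≤ R_L · ε/(1−ε) = 88.4 kΩ × 0.0320/0.9680 = 2.92 kΩ.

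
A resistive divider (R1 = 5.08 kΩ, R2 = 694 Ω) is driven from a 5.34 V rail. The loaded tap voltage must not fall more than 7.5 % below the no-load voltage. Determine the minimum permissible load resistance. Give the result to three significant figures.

Output resistance R_th = R1‖R2 = (5080 × 694)/5774 = 610.6 Ω.
The fractional drop is R_th/(R_th + R_L); requiring this ≤ 0.0750 gives R_L ≥ R_th(1/0.0750 − 1) = 610.6 × 12.33 = 7.53 kΩ.

R_L(min) ≈ 7.53 kΩ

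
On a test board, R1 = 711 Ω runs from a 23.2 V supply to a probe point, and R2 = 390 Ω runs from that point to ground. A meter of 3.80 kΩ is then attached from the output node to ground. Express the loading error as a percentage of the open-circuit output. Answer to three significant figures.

The divider's output (Thévenin) resistance is R1‖R2 = 251.9 Ω.
Fractional drop under load = R_th/(R_th + R_L) = 251.9 / (251.9 + 3800) = 0.06216.
So the output falls by 6.22 %.

6.22 %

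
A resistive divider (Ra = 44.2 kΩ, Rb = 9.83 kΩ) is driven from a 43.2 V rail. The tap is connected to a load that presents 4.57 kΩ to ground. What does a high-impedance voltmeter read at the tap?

V_out ≈ 2.85 V

The load sits in parallel with Rb: Rb‖R_L = (9.83 × 4.57) / (9.83 + 4.57) = 3.120 kΩ.
V_out = 43.2 × 3.120 / (44.2 + 3.120) = 43.2 × 3.120/47.32 = 2.85 V.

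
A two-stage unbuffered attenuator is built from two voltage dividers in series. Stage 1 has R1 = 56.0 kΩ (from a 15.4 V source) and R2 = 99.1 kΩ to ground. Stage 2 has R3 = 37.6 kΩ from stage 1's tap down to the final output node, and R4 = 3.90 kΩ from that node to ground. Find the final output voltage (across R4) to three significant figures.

V_out ≈ 0.497 V

Stage 2 presents R3+R4 = 41.50 kΩ as a load on stage 1's tap.
Stage 1's lower leg becomes R2‖(R3+R4) = 29.25 kΩ, so V_mid = 15.4 × 29.25/85.25 = 5.284 V.
Stage 2 is itself unloaded: V_out = V_mid × R4/(R3+R4) = 5.284 × 3.90/41.50 = 0.497 V.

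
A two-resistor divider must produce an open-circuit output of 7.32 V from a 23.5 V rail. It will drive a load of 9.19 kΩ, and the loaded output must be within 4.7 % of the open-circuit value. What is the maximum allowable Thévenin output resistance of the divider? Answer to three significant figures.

Loading drop = R_th/(R_th + R_L) ≤ 0.0470, so R_th ≤ R_L · ε/(1−ε) = 9.19 kΩ × 0.0470/0.9530 = 453 Ω.

R_th ≤ 453 Ω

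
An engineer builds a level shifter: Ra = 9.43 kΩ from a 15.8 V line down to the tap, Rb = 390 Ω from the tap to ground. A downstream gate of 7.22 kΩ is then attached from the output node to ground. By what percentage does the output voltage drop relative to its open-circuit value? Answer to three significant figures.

4.93 %

The divider's output (Thévenin) resistance is Ra‖Rb = 374.5 Ω.
Fractional drop under load = R_th/(R_th + R_L) = 374.5 / (374.5 + 7220) = 0.04931.
So the output falls by 4.93 %.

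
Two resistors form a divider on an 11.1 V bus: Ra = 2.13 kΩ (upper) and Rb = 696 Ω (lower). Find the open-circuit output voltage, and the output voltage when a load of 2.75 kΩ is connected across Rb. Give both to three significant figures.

Unloaded: 2.73 V; loaded: 2.30 V

Open-circuit: V = 11.1 × 696/(2130 + 696) = 2.73 V.
With the load, Rb becomes Rb‖R_L = 555.4 Ω, so V = 11.1 × 555.4/2685 = 2.30 V.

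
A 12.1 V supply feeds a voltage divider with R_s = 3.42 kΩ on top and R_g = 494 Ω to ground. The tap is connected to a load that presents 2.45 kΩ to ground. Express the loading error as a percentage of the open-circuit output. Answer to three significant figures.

15.0 %

The divider's output (Thévenin) resistance is R_s‖R_g = 431.7 Ω.
Fractional drop under load = R_th/(R_th + R_L) = 431.7 / (431.7 + 2450) = 0.1498.
So the output falls by 15.0 %.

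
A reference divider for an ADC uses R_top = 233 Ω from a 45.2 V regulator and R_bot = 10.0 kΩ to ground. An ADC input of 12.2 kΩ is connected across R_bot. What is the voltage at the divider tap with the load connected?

The load sits in parallel with R_bot: R_bot‖R_L = (10000 × 12200) / (10000 + 12200) = 5495 Ω.
V_out = 45.2 × 5495 / (233 + 5495) = 45.2 × 5495/5728 = 43.4 V.
(Unloaded it would have been 44.2 V.)

V_out ≈ 43.4 V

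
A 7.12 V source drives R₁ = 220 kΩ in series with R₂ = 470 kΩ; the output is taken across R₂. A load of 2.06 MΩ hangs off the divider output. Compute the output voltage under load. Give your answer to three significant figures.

The load sits in parallel with R₂: R₂‖R_L = (470 × 2060) / (470 + 2060) = 382.7 kΩ.
V_out = 7.12 × 382.7 / (220 + 382.7) = 7.12 × 382.7/602.7 = 4.52 V.

V_out ≈ 4.52 V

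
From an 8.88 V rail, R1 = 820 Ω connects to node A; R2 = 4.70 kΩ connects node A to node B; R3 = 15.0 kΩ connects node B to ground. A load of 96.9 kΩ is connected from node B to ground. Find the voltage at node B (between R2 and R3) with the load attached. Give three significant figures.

V ≈ 6.23 V

At node B, R3 is in parallel with the load: R3‖R_L = 12990 Ω.
Below node A the resistance is R2 + (R3‖R_L) = 17690 Ω, so V_A = 8.88 × 17690/18510 = 8.487 V.
Then V_B = V_A × (R3‖R_L)/(R2 + R3‖R_L) = 8.487 × 12990/17690 = 6.23 V.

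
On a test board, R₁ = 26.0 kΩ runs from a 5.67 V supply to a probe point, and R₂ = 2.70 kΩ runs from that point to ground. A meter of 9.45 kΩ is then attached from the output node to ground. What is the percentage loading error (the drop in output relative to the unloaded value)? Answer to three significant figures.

The divider's output (Thévenin) resistance is R₁‖R₂ = 2.446 kΩ.
Fractional drop under load = R_th/(R_th + R_L) = 2.446 / (2.446 + 9.45) = 0.2056.
So the output falls by 20.6 %.

20.6 %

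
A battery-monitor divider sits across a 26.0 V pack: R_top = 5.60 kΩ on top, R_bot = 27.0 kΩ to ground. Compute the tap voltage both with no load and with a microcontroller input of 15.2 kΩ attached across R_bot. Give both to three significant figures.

Unloaded: 21.5 V; loaded: 16.5 V

Open-circuit: V = 26.0 × 27.0/(5.60 + 27.0) = 21.5 V.
With the load, R_bot becomes R_bot‖R_L = 9.725 kΩ, so V = 26.0 × 9.725/15.33 = 16.5 V.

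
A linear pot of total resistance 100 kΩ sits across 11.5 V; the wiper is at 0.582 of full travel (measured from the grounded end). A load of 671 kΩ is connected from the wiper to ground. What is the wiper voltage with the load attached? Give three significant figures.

The wiper splits the pot into (1−α)R = 41.80 kΩ above and αR = 58.20 kΩ below.
Lower section ‖ load = 53.55 kΩ.
V_wiper = 11.5 × 53.55/(41.80 + 53.55) = 6.46 V.

V ≈ 6.46 V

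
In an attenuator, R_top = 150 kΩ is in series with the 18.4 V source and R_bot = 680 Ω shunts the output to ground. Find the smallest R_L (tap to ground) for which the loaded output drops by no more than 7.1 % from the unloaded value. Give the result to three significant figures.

R_L(min) ≈ 8.86 kΩ

Output resistance R_th = R_top‖R_bot = (150000 × 680)/150700 = 676.9 Ω.
The fractional drop is R_th/(R_th + R_L); requiring this ≤ 0.0710 gives R_L ≥ R_th(1/0.0710 − 1) = 676.9 × 13.08 = 8.86 kΩ.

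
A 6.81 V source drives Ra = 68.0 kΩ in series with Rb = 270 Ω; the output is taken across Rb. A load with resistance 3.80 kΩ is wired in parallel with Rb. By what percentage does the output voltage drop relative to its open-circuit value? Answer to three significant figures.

6.61 %

The divider's output (Thévenin) resistance is Ra‖Rb = 268.9 Ω.
Fractional drop under load = R_th/(R_th + R_L) = 268.9 / (268.9 + 3800) = 0.06609.
So the output falls by 6.61 %.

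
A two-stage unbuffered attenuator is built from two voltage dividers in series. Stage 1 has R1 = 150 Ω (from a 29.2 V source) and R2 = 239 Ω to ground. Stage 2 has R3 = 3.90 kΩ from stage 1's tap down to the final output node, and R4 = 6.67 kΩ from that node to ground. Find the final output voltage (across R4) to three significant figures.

V_out ≈ 11.2 V

Stage 2 presents R3+R4 = 10570 Ω as a load on stage 1's tap.
Stage 1's lower leg becomes R2‖(R3+R4) = 233.7 Ω, so V_mid = 29.2 × 233.7/383.7 = 17.79 V.
Stage 2 is itself unloaded: V_out = V_mid × R4/(R3+R4) = 17.79 × 6670/10570 = 11.2 V.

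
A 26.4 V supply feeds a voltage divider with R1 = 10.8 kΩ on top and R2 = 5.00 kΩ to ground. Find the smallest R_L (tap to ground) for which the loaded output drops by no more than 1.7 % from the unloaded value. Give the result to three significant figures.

Output resistance R_th = R1‖R2 = (10.8 × 5.00)/15.80 = 3.418 kΩ.
The fractional drop is R_th/(R_th + R_L); requiring this ≤ 0.0170 gives R_L ≥ R_th(1/0.0170 − 1) = 3.418 × 57.82 = 198 kΩ.

R_L(min) ≈ 198 kΩ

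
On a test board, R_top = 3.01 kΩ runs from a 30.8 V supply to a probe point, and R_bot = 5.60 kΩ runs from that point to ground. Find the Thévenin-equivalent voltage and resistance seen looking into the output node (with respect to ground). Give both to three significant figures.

V_th = 20.0 V, R_th = 1.96 kΩ

V_th is the open-circuit tap voltage: 30.8 × 5.60/(3.01 + 5.60) = 20.0 V.
With the supply zeroed, R_top and R_bot appear in parallel from the tap: R_th = R_top‖R_bot = (3.01 × 5.60)/8.610 = 1.96 kΩ.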